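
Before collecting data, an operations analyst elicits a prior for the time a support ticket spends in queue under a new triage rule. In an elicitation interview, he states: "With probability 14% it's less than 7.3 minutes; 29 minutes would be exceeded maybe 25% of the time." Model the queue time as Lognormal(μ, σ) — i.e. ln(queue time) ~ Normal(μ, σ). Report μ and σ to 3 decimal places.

If T ~ Lognormal(μ,σ) then ln T ~ Normal(μ,σ), so the p-quantile of ln T is μ + z_p·σ.
ln(7.3) = 1.988 and ln(29) = 3.367; z_{0.14} = -1.08, z_{0.75} = 0.6745.
σ = (3.367 − 1.988)/(0.6745 − (-1.08)) = 0.786.
μ = 1.988 − (-1.08)·0.786 = 2.837.

μ ≈ 2.837, σ ≈ 0.786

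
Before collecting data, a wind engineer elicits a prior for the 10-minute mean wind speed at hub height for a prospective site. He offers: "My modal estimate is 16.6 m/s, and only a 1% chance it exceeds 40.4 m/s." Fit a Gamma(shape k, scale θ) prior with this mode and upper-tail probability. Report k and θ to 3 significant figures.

k ≈ 6.97, θ ≈ 2.78

Gamma(k,θ) with k>1 has mode (k−1)θ, so θ = 16.6/(k−1).
Need P(X < 40.4) = 0.99 with θ tied to k this way. Start at k = 2, θ = 16.6: P(X<40.4) ≈ 0.699.
Too low — raise k to concentrate. Iterating converges to k ≈ 6.97.
Then θ = 16.6/(6.97−1) ≈ 2.78.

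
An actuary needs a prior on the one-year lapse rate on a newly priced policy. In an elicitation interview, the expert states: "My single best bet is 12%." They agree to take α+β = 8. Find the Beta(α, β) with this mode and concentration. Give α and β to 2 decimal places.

α = 1.72, β = 6.28

For α,β > 1 the Beta mode is (α−1)/(α+β−2). With α+β = 8, the mode is (α−1)/6.
Set (α−1)/6 = 0.12 → α = 1 + 0.12·6 = 1.72.
β = 8 − α = 6.28.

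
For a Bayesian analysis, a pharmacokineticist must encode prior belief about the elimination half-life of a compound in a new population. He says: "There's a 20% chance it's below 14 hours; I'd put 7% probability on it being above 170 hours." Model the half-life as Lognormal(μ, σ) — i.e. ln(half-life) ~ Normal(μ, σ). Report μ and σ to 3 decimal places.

If T ~ Lognormal(μ,σ) then ln T ~ Normal(μ,σ), so the p-quantile of ln T is μ + z_p·σ.
ln(14) = 2.639 and ln(170) = 5.136; z_{0.2} = -0.8416, z_{0.93} = 1.476.
σ = (5.136 − 2.639)/(1.476 − (-0.8416)) = 1.077.
μ = 2.639 − (-0.8416)·1.077 = 3.546.

μ ≈ 3.546, σ ≈ 1.077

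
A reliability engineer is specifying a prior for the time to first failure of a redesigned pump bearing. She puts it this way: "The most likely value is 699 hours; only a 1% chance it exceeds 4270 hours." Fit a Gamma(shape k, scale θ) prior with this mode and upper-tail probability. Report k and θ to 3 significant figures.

Gamma(k,θ) with k>1 has mode (k−1)θ, so θ = 699/(k−1).
Need P(X < 4270) = 0.99 with θ tied to k this way. Start at k = 2, θ = 699: P(X<4270) ≈ 0.984.
Too low — raise k to concentrate. Iterating converges to k ≈ 2.12.
Then θ = 699/(2.12−1) ≈ 622.

k ≈ 2.12, θ ≈ 622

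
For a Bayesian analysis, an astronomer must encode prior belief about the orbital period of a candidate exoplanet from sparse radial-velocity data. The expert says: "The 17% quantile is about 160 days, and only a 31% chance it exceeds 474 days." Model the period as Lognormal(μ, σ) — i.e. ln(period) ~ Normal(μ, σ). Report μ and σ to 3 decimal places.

μ ≈ 5.790, σ ≈ 0.749

If T ~ Lognormal(μ,σ) then ln T ~ Normal(μ,σ), so the p-quantile of ln T is μ + z_p·σ.
ln(160) = 5.075 and ln(474) = 6.161; z_{0.17} = -0.9542, z_{0.69} = 0.4959.
σ = (6.161 − 5.075)/(0.4959 − (-0.9542)) = 0.749.
μ = 5.075 − (-0.9542)·0.749 = 5.790.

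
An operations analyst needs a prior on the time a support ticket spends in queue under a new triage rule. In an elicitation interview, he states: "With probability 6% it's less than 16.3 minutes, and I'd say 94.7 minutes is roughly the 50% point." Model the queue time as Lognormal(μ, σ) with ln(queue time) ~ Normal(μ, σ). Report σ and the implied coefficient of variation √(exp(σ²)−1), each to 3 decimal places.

σ ≈ 1.132, CV ≈ 1.612

If T ~ Lognormal(μ,σ) then ln T ~ Normal(μ,σ), so the p-quantile of ln T is μ + z_p·σ.
ln(16.3) = 2.791 and ln(94.7) = 4.551; z_{0.06} = -1.555, z_{0.5} = 0.
σ = (4.551 − 2.791)/(0 − (-1.555)) = 1.132.
μ = 2.791 − (-1.555)·1.132 = 4.551.
CV = √(exp(σ²)−1) = √(exp(1.2808)−1) = 1.612.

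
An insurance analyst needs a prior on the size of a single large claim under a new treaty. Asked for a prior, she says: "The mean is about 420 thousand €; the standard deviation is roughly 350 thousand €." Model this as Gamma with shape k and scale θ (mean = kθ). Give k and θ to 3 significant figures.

For Gamma(k, scale θ): mean = kθ, variance = kθ², so CV = 1/√k.
CV = SD/mean = 350/420 = 0.8333, hence k = 1/CV² = 1.44.
Then θ = mean/k = 420/1.44 = 292.

k ≈ 1.44, θ ≈ 292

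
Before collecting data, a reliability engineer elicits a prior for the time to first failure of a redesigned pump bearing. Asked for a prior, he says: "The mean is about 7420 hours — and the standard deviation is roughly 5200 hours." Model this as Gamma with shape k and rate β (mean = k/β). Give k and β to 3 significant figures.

For Gamma(k, rate β): mean = k/β, variance = k/β², so CV = 1/√k.
CV = SD/mean = 5200/7420 = 0.7008, hence k = 1/CV² = 2.04.
Then β = k/mean = 2.04/7420 = 0.000274.

k ≈ 2.04, β ≈ 0.000274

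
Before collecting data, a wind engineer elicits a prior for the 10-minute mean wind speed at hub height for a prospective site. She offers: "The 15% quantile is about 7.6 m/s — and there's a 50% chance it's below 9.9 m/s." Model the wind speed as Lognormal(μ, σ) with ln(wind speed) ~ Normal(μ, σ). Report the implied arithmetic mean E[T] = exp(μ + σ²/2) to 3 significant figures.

If T ~ Lognormal(μ,σ) then ln T ~ Normal(μ,σ), so the p-quantile of ln T is μ + z_p·σ.
ln(7.6) = 2.028 and ln(9.9) = 2.293; z_{0.15} = -1.036, z_{0.5} = 0.
σ = (2.293 − 2.028)/(0 − (-1.036)) = 0.255.
μ = 2.028 − (-1.036)·0.255 = 2.293.
E[T] = exp(μ + σ²/2) = exp(2.293 + 0.0325) = 10.2 m/s.

E[T] ≈ 10.2 m/s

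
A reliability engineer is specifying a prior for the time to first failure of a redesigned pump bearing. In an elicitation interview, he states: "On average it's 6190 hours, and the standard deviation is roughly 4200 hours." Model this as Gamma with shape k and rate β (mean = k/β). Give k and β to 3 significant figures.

k ≈ 2.17, β ≈ 0.000351

For Gamma(k, rate β): mean = k/β, variance = k/β², so CV = 1/√k.
CV = SD/mean = 4200/6190 = 0.6785, hence k = 1/CV² = 2.17.
Then β = k/mean = 2.17/6190 = 0.000351.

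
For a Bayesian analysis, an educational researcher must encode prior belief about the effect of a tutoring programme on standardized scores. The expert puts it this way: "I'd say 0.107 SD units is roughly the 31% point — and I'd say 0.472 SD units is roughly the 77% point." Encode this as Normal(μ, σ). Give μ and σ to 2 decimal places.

For Normal(μ,σ), the p-quantile is μ + z_p·σ. Here z_{0.31} = -0.4959, z_{0.77} = 0.7388.
So 0.107 = μ − 0.4959σ and 0.472 = μ + 0.7388σ.
Subtracting: σ = (0.472 − 0.107)/(0.7388 − (-0.4959)) = 0.30.
Then μ = 0.107 − (-0.4959)·0.30 = 0.25.

μ = 0.25, σ = 0.30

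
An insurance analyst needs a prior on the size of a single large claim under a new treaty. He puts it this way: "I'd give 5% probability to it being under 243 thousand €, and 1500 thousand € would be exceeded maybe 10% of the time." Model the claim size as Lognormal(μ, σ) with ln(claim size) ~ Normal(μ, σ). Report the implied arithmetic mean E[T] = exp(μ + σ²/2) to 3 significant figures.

E[T] ≈ 820 thousand €

If T ~ Lognormal(μ,σ) then ln T ~ Normal(μ,σ), so the p-quantile of ln T is μ + z_p·σ.
ln(243) = 5.493 and ln(1500) = 7.313; z_{0.05} = -1.645, z_{0.9} = 1.282.
σ = (7.313 − 5.493)/(1.282 − (-1.645)) = 0.622.
μ = 5.493 − (-1.645)·0.622 = 6.516.
E[T] = exp(μ + σ²/2) = exp(6.516 + 0.1934) = 820 thousand €.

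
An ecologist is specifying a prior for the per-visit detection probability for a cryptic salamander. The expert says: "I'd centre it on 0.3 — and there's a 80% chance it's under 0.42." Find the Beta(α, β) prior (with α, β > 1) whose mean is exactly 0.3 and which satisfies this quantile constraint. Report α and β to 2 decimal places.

α ≈ 2.88, β ≈ 6.72

With mean 0.3 fixed, write α = 0.3s, β = 0.7s where s = α+β.
Need P(θ < 0.42) = 0.8 under Beta(0.3s, 0.7s). Normal approximation: (q−m)/√(m(1−m)/s) ≈ z_{0.8} = 0.842, so s ≈ 0.3·0.7·(0.842)²/(0.42−0.3)² = 10.3.
At s = 10.3: P(θ<0.42) ≈ 0.807. Adjusting to match 0.8 gives s ≈ 9.60.
So α = 0.3·9.60 ≈ 2.88, β = 0.7·9.60 ≈ 6.72.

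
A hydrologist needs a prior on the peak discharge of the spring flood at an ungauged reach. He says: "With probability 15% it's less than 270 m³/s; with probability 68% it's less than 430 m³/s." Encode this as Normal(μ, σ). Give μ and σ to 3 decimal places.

For Normal(μ,σ), the p-quantile is μ + z_p·σ. Here z_{0.15} = -1.036, z_{0.68} = 0.4677.
So 270 = μ − 1.036σ and 430 = μ + 0.4677σ.
Subtracting: σ = (430 − 270)/(0.4677 − (-1.036)) = 106.374.
Then μ = 270 − (-1.036)·106.374 = 380.249.

μ = 380.249, σ = 106.374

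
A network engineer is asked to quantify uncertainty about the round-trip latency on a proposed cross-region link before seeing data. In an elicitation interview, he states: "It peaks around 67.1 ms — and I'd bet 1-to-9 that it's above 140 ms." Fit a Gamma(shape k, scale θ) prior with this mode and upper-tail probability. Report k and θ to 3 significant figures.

Gamma(k,θ) with k>1 has mode (k−1)θ, so θ = 67.1/(k−1).
Need P(X < 140) = 0.9 with θ tied to k this way. Start at k = 2, θ = 67.1: P(X<140) ≈ 0.617.
Too low — raise k to concentrate. Iterating converges to k ≈ 4.55.
Then θ = 67.1/(4.55−1) ≈ 18.9.

k ≈ 4.55, θ ≈ 18.9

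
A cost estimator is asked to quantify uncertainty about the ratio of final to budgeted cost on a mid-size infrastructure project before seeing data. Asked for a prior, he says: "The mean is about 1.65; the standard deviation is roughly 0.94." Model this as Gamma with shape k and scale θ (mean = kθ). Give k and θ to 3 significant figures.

k ≈ 3.08, θ ≈ 0.536

For Gamma(k, scale θ): mean = kθ, variance = kθ², so CV = 1/√k.
CV = SD/mean = 0.94/1.65 = 0.5697, hence k = 1/CV² = 3.08.
Then θ = mean/k = 1.65/3.08 = 0.536.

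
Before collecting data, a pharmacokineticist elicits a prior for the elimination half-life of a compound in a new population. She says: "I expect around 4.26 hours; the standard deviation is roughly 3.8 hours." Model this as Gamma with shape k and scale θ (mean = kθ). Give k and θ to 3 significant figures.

k ≈ 1.26, θ ≈ 3.39

For Gamma(k, scale θ): mean = kθ, variance = kθ², so CV = 1/√k.
CV = SD/mean = 3.8/4.26 = 0.892, hence k = 1/CV² = 1.26.
Then θ = mean/k = 4.26/1.26 = 3.39.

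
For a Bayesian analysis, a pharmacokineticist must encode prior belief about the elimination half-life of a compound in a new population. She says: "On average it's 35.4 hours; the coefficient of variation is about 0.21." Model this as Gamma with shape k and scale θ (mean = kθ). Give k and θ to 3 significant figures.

k ≈ 22.7, θ ≈ 1.56

For Gamma(k, scale θ): mean = kθ, variance = kθ², so CV = 1/√k.
CV = 0.21, hence k = 1/CV² = 22.7.
Then θ = mean/k = 35.4/22.7 = 1.56.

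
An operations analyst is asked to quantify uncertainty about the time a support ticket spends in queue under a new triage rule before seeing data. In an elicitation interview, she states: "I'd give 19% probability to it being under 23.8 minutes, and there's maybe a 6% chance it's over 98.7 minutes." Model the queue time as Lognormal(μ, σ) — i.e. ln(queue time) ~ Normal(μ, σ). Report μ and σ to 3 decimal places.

μ ≈ 3.683, σ ≈ 0.585

If T ~ Lognormal(μ,σ) then ln T ~ Normal(μ,σ), so the p-quantile of ln T is μ + z_p·σ.
ln(23.8) = 3.17 and ln(98.7) = 4.592; z_{0.19} = -0.8779, z_{0.94} = 1.555.
σ = (4.592 − 3.17)/(1.555 − (-0.8779)) = 0.585.
μ = 3.17 − (-0.8779)·0.585 = 3.683.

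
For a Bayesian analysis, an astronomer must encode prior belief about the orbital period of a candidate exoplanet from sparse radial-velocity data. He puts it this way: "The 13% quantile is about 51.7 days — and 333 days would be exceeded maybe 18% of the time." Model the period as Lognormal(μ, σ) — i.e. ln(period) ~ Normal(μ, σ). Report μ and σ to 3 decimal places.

μ ≈ 4.973, σ ≈ 0.912

If T ~ Lognormal(μ,σ) then ln T ~ Normal(μ,σ), so the p-quantile of ln T is μ + z_p·σ.
ln(51.7) = 3.945 and ln(333) = 5.808; z_{0.13} = -1.126, z_{0.82} = 0.9154.
σ = (5.808 − 3.945)/(0.9154 − (-1.126)) = 0.912.
μ = 3.945 − (-1.126)·0.912 = 4.973.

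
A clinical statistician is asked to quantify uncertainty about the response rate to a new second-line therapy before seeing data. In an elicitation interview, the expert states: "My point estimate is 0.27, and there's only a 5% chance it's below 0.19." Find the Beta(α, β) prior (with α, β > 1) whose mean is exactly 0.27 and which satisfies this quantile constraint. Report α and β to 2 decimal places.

With mean 0.27 fixed, write α = 0.27s, β = 0.73s where s = α+β.
Need P(θ < 0.19) = 0.05 under Beta(0.27s, 0.73s). Normal approximation: (q−m)/√(m(1−m)/s) ≈ z_{0.05} = -1.64, so s ≈ 0.27·0.73·(-1.64)²/(0.19−0.27)² = 83.3.
At s = 83.3: P(θ<0.19) ≈ 0.041. Adjusting to match 0.05 gives s ≈ 75.38.
So α = 0.27·75.38 ≈ 20.35, β = 0.73·75.38 ≈ 55.03.

α ≈ 20.35, β ≈ 55.03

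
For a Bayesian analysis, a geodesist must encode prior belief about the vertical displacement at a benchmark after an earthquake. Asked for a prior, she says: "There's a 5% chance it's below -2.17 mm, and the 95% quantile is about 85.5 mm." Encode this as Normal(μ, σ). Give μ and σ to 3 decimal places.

The p-quantile of Normal(μ,σ) is μ + z_p·σ, with z_{0.05} = -1.645 and z_{0.95} = 1.645.
Eliminate σ: μ = (z₂·x₁ − z₁·x₂)/(z₂ − z₁) = (1.645·-2.17 − (-1.645)·85.5)/3.29 = 41.665.
Then σ = (x₂ − x₁)/(z₂ − z₁) = (85.5 − -2.17)/3.29 = 26.650.

μ = 41.665, σ = 26.650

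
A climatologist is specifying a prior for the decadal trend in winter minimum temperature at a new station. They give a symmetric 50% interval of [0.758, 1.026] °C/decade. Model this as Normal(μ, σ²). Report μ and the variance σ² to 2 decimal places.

A symmetric 50% interval runs μ ± z·σ with z = 0.6745.
Half-width = 0.134, so σ = 0.134/0.6745 = 0.199 and σ² = 0.04.
μ is the interval midpoint, 0.89.

μ = 0.89, σ² = 0.04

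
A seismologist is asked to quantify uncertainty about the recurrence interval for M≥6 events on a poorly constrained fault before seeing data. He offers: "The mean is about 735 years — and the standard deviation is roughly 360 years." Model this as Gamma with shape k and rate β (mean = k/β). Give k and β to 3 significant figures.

For Gamma(k, rate β): mean = k/β, variance = k/β², so CV = 1/√k.
CV = SD/mean = 360/735 = 0.4898, hence k = 1/CV² = 4.17.
Then β = k/mean = 4.17/735 = 0.00567.

k ≈ 4.17, β ≈ 0.00567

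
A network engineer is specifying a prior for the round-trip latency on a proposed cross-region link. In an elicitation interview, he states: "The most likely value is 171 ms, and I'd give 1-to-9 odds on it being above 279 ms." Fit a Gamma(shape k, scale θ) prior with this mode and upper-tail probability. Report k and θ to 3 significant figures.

k ≈ 8.86, θ ≈ 21.8

Gamma(k,θ) with k>1 has mode (k−1)θ, so θ = 171/(k−1).
Need P(X < 279) = 0.9 with θ tied to k this way. Start at k = 2, θ = 171: P(X<279) ≈ 0.485.
Too low — raise k to concentrate. Iterating converges to k ≈ 8.86.
Then θ = 171/(8.86−1) ≈ 21.8.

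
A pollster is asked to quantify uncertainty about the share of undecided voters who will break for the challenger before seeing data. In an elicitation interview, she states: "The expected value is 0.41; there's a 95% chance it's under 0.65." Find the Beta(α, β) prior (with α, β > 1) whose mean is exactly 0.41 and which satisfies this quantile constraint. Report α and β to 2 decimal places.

α ≈ 4.65, β ≈ 6.69

With mean 0.41 fixed, write α = 0.41s, β = 0.59s where s = α+β.
Need P(θ < 0.65) = 0.95 under Beta(0.41s, 0.59s). Normal approximation: (q−m)/√(m(1−m)/s) ≈ z_{0.95} = 1.64, so s ≈ 0.41·0.59·(1.64)²/(0.65−0.41)² = 11.4.
At s = 11.4: P(θ<0.65) ≈ 0.950. Adjusting to match 0.95 gives s ≈ 11.34.
So α = 0.41·11.34 ≈ 4.65, β = 0.59·11.34 ≈ 6.69.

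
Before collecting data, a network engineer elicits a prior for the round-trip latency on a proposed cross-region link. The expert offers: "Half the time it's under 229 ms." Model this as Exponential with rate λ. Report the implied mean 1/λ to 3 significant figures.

mean ≈ 330 ms

Exponential median = ln 2 / λ, so λ = ln 2 / 229.0 = 0.00303.
Mean = 1/λ = 330 ms.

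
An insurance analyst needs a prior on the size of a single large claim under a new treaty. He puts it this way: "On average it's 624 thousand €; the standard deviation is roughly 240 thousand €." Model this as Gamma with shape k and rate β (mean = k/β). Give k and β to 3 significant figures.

For Gamma(k, rate β): mean = k/β, variance = k/β², so CV = 1/√k.
CV = SD/mean = 240/624 = 0.3846, hence k = 1/CV² = 6.76.
Then β = k/mean = 6.76/624 = 0.0108.

k ≈ 6.76, β ≈ 0.0108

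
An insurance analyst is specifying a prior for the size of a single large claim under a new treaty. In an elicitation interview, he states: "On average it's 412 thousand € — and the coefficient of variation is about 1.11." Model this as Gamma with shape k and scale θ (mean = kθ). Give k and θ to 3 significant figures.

For Gamma(k, scale θ): mean = kθ, variance = kθ², so CV = 1/√k.
CV = 1.11, hence k = 1/CV² = 0.812.
Then θ = mean/k = 412/0.812 = 508.

k ≈ 0.812, θ ≈ 508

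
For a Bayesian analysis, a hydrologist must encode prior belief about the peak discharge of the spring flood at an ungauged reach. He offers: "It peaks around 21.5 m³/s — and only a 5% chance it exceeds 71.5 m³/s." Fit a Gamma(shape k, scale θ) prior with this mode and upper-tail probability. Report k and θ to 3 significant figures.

k ≈ 2.8, θ ≈ 11.9

Gamma(k,θ) with k>1 has mode (k−1)θ, so θ = 21.5/(k−1).
Need P(X < 71.5) = 0.95 with θ tied to k this way. Start at k = 2, θ = 21.5: P(X<71.5) ≈ 0.844.
Too low — raise k to concentrate. Iterating converges to k ≈ 2.8.
Then θ = 21.5/(2.8−1) ≈ 11.9.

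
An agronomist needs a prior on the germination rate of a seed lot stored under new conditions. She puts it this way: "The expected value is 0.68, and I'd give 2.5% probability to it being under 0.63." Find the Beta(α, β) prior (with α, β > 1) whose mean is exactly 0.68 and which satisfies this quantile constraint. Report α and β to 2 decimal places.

α ≈ 235.55, β ≈ 110.85

With mean 0.68 fixed, write α = 0.68s, β = 0.32s where s = α+β.
Need P(θ < 0.63) = 0.025 under Beta(0.68s, 0.32s). Normal approximation: (q−m)/√(m(1−m)/s) ≈ z_{0.025} = -1.96, so s ≈ 0.68·0.32·(-1.96)²/(0.63−0.68)² = 334.4.
At s = 334.4: P(θ<0.63) ≈ 0.027. Adjusting to match 0.025 gives s ≈ 346.40.
So α = 0.68·346.40 ≈ 235.55, β = 0.32·346.40 ≈ 110.85.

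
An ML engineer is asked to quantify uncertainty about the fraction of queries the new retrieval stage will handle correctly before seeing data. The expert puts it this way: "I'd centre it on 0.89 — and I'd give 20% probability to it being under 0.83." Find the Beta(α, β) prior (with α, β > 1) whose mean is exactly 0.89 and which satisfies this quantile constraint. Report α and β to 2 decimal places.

α ≈ 12.65, β ≈ 1.56

With mean 0.89 fixed, write α = 0.89s, β = 0.11s where s = α+β.
Need P(θ < 0.83) = 0.2 under Beta(0.89s, 0.11s). Normal approximation: (q−m)/√(m(1−m)/s) ≈ z_{0.2} = -0.842, so s ≈ 0.89·0.11·(-0.842)²/(0.83−0.89)² = 19.3.
At s = 19.3: P(θ<0.83) ≈ 0.180. Adjusting to match 0.2 gives s ≈ 14.22.
So α = 0.89·14.22 ≈ 12.65, β = 0.11·14.22 ≈ 1.56.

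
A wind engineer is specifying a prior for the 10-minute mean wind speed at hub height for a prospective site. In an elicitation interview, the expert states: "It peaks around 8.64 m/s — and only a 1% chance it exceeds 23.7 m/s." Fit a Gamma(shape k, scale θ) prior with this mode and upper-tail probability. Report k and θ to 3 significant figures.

Gamma(k,θ) with k>1 has mode (k−1)θ, so θ = 8.64/(k−1).
Need P(X < 23.7) = 0.99 with θ tied to k this way. Start at k = 2, θ = 8.64: P(X<23.7) ≈ 0.759.
Too low — raise k to concentrate. Iterating converges to k ≈ 5.52.
Then θ = 8.64/(5.52−1) ≈ 1.91.

k ≈ 5.52, θ ≈ 1.91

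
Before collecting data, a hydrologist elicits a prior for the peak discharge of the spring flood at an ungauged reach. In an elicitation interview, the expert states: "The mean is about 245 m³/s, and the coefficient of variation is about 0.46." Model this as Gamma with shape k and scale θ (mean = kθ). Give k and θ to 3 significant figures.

For Gamma(k, scale θ): mean = kθ, variance = kθ², so CV = 1/√k.
CV = 0.46, hence k = 1/CV² = 4.73.
Then θ = mean/k = 245/4.73 = 51.8.

k ≈ 4.73, θ ≈ 51.8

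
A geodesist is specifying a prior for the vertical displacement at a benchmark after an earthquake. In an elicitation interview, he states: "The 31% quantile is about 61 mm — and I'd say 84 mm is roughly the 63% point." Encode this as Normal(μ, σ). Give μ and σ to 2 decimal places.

For Normal(μ,σ), the p-quantile is μ + z_p·σ. Here z_{0.31} = -0.4959, z_{0.63} = 0.3319.
So 61 = μ − 0.4959σ and 84 = μ + 0.3319σ.
Subtracting: σ = (84 − 61)/(0.3319 − (-0.4959)) = 27.79.
Then μ = 61 − (-0.4959)·27.79 = 74.78.

μ = 74.78, σ = 27.79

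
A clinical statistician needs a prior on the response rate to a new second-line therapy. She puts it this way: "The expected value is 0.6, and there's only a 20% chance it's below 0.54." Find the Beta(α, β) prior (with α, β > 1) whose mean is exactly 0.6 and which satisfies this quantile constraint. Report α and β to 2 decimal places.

α ≈ 28.00, β ≈ 18.67

With mean 0.6 fixed, write α = 0.6s, β = 0.4s where s = α+β.
Need P(θ < 0.54) = 0.2 under Beta(0.6s, 0.4s). Normal approximation: (q−m)/√(m(1−m)/s) ≈ z_{0.2} = -0.842, so s ≈ 0.6·0.4·(-0.842)²/(0.54−0.6)² = 47.2.
At s = 47.2: P(θ<0.54) ≈ 0.199. Adjusting to match 0.2 gives s ≈ 46.67.
So α = 0.6·46.67 ≈ 28.00, β = 0.4·46.67 ≈ 18.67.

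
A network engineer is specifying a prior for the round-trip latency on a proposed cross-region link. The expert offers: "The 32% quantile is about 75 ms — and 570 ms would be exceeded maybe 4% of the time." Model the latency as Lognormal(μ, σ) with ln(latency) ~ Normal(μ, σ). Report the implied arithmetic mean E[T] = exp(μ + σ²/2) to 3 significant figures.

If T ~ Lognormal(μ,σ) then ln T ~ Normal(μ,σ), so the p-quantile of ln T is μ + z_p·σ.
ln(75) = 4.317 and ln(570) = 6.346; z_{0.32} = -0.4677, z_{0.96} = 1.751.
σ = (6.346 − 4.317)/(1.751 − (-0.4677)) = 0.914.
μ = 4.317 − (-0.4677)·0.914 = 4.745.
E[T] = exp(μ + σ²/2) = exp(4.745 + 0.4179) = 175 ms.

E[T] ≈ 175 ms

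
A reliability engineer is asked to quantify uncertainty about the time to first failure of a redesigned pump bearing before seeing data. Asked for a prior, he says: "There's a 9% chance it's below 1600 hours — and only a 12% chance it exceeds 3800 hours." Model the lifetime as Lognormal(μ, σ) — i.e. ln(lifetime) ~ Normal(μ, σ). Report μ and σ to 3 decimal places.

If T ~ Lognormal(μ,σ) then ln T ~ Normal(μ,σ), so the p-quantile of ln T is μ + z_p·σ.
ln(1600) = 7.378 and ln(3800) = 8.243; z_{0.09} = -1.341, z_{0.88} = 1.175.
σ = (8.243 − 7.378)/(1.175 − (-1.341)) = 0.344.
μ = 7.378 − (-1.341)·0.344 = 7.839.

μ ≈ 7.839, σ ≈ 0.344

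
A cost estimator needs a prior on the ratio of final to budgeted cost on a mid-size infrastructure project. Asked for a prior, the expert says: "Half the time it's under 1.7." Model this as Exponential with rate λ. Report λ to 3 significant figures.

λ ≈ 0.408

Exponential median = ln 2 / λ, so λ = ln 2 / 1.7 = 0.408.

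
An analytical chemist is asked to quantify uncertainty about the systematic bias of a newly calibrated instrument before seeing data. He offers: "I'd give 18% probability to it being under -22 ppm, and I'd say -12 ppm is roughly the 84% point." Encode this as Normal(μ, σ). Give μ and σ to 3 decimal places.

μ = -17.207, σ = 5.236

For Normal(μ,σ), the p-quantile is μ + z_p·σ. Here z_{0.18} = -0.9154, z_{0.84} = 0.9945.
So -22 = μ − 0.9154σ and -12 = μ + 0.9945σ.
Subtracting: σ = (-12 − -22)/(0.9945 − (-0.9154)) = 5.236.
Then μ = -22 − (-0.9154)·5.236 = -17.207.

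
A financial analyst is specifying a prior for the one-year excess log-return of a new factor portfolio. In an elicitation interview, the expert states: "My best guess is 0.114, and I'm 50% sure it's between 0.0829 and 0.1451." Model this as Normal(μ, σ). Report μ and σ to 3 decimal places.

μ = 0.114, σ = 0.046

A symmetric 50% interval runs μ ± z·σ with z = 0.6745.
Half-width = 0.0311, so σ = 0.0311/0.6745 = 0.046.
μ is the stated best guess, 0.114.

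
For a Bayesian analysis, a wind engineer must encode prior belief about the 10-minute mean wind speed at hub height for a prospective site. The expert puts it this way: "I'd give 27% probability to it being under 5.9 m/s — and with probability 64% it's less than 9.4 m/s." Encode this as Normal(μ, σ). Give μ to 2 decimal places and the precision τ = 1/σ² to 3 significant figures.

For Normal(μ,σ), the p-quantile is μ + z_p·σ. Here z_{0.27} = -0.6128, z_{0.64} = 0.3585.
So 5.9 = μ − 0.6128σ and 9.4 = μ + 0.3585σ.
Subtracting: σ = (9.4 − 5.9)/(0.3585 − (-0.6128)) = 3.60.
Then μ = 5.9 − (-0.6128)·3.60 = 8.11.
Precision τ = 1/σ² = 1/3.604² = 0.077.

μ = 8.11, τ = 0.077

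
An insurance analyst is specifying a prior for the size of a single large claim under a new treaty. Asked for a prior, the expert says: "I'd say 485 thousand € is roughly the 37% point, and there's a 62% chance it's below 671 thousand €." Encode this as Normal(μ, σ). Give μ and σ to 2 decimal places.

The p-quantile of Normal(μ,σ) is μ + z_p·σ, with z_{0.37} = -0.3319 and z_{0.62} = 0.3055.
Eliminate σ: μ = (z₂·x₁ − z₁·x₂)/(z₂ − z₁) = (0.3055·485 − (-0.3319)·671)/0.6373 = 581.85.
Then σ = (x₂ − x₁)/(z₂ − z₁) = (671 − 485)/0.6373 = 291.84.

μ = 581.85, σ = 291.84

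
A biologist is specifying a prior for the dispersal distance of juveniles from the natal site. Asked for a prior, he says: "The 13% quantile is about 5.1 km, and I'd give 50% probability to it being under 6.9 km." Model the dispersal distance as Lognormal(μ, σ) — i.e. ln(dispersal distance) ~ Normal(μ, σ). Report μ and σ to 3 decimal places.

If T ~ Lognormal(μ,σ) then ln T ~ Normal(μ,σ), so the p-quantile of ln T is μ + z_p·σ.
ln(5.1) = 1.629 and ln(6.9) = 1.932; z_{0.13} = -1.126, z_{0.5} = 0.
σ = (1.932 − 1.629)/(0 − (-1.126)) = 0.268.
μ = 1.629 − (-1.126)·0.268 = 1.932.

μ ≈ 1.932, σ ≈ 0.268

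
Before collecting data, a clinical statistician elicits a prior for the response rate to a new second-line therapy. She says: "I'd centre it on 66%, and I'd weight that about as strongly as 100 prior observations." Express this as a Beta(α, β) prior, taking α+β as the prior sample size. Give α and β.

α = 66, β = 34

Under the effective-sample-size interpretation, Beta(α, β) has prior mean α/(α+β) and prior sample size α+β.
So α+β = 100 and α/(α+β) = 0.66, giving α = 0.66·100 = 66 and β = 100 − 66 = 34.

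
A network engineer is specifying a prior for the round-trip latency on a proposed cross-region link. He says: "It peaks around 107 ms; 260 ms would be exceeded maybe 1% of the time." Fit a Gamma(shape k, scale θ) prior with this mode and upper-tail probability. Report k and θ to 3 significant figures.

k ≈ 6.99, θ ≈ 17.9

Gamma(k,θ) with k>1 has mode (k−1)θ, so θ = 107/(k−1).
Need P(X < 260) = 0.99 with θ tied to k this way. Start at k = 2, θ = 107: P(X<260) ≈ 0.698.
Too low — raise k to concentrate. Iterating converges to k ≈ 6.99.
Then θ = 107/(6.99−1) ≈ 17.9.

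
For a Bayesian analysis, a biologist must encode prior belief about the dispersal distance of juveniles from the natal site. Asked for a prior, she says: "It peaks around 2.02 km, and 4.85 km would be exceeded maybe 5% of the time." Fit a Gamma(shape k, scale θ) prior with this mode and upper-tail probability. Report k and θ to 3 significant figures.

Gamma(k,θ) with k>1 has mode (k−1)θ, so θ = 2.02/(k−1).
Need P(X < 4.85) = 0.95 with θ tied to k this way. Start at k = 2, θ = 2.02: P(X<4.85) ≈ 0.692.
Too low — raise k to concentrate. Iterating converges to k ≈ 4.56.
Then θ = 2.02/(4.56−1) ≈ 0.568.

k ≈ 4.56, θ ≈ 0.568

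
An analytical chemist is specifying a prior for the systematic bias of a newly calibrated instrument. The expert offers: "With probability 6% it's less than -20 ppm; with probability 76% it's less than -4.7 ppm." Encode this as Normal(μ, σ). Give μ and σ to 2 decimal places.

The p-quantile of Normal(μ,σ) is μ + z_p·σ, with z_{0.06} = -1.555 and z_{0.76} = 0.7063.
Eliminate σ: μ = (z₂·x₁ − z₁·x₂)/(z₂ − z₁) = (0.7063·-20 − (-1.555)·-4.7)/2.261 = -9.48.
Then σ = (x₂ − x₁)/(z₂ − z₁) = (-4.7 − -20)/2.261 = 6.77.

μ = -9.48, σ = 6.77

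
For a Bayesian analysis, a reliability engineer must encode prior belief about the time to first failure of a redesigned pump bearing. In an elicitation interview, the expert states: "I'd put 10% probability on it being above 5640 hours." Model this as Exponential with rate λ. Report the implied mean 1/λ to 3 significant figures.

mean ≈ 2450 hours

P(T > 5640.0) = e^(−λ·5640.0) = 0.1, so λ = −ln(0.1)/5640.0 = 0.000408.
Mean = 1/λ = 2450 hours.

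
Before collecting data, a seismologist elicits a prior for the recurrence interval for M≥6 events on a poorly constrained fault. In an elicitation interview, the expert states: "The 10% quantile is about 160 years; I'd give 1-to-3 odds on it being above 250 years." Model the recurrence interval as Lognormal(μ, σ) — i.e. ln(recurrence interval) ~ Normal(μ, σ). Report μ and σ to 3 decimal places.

μ ≈ 5.368, σ ≈ 0.228

If T ~ Lognormal(μ,σ) then ln T ~ Normal(μ,σ), so the p-quantile of ln T is μ + z_p·σ.
ln(160) = 5.075 and ln(250) = 5.521; z_{0.1} = -1.282, z_{0.75} = 0.6745.
σ = (5.521 − 5.075)/(0.6745 − (-1.282)) = 0.228.
μ = 5.075 − (-1.282)·0.228 = 5.368.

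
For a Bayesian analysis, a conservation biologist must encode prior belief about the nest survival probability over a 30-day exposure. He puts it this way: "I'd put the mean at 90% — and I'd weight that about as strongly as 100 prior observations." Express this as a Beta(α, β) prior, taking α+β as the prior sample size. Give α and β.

α = 90, β = 10

Under the effective-sample-size interpretation, Beta(α, β) has prior mean α/(α+β) and prior sample size α+β.
So α+β = 100 and α/(α+β) = 0.9, giving α = 0.9·100 = 90 and β = 100 − 90 = 10.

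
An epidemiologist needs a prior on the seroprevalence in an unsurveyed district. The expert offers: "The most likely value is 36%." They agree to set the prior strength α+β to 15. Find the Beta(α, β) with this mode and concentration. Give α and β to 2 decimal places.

α = 5.68, β = 9.32

For α,β > 1 the Beta mode is (α−1)/(α+β−2). With α+β = 15, the mode is (α−1)/13.
Set (α−1)/13 = 0.36 → α = 1 + 0.36·13 = 5.68.
β = 15 − α = 9.32.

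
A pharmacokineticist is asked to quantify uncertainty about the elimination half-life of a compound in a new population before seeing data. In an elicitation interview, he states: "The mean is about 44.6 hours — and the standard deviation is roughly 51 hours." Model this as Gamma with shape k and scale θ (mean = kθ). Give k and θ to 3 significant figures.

k ≈ 0.765, θ ≈ 58.3

For Gamma(k, scale θ): mean = kθ, variance = kθ², so CV = 1/√k.
CV = SD/mean = 51/44.6 = 1.143, hence k = 1/CV² = 0.765.
Then θ = mean/k = 44.6/0.765 = 58.3.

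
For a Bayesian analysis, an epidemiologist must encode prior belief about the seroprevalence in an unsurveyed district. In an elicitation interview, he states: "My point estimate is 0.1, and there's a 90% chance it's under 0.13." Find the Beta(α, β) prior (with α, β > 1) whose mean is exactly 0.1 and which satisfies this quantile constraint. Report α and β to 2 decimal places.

α ≈ 17.32, β ≈ 155.92

With mean 0.1 fixed, write α = 0.1s, β = 0.9s where s = α+β.
Need P(θ < 0.13) = 0.9 under Beta(0.1s, 0.9s). Normal approximation: (q−m)/√(m(1−m)/s) ≈ z_{0.9} = 1.28, so s ≈ 0.1·0.9·(1.28)²/(0.13−0.1)² = 164.2.
At s = 164.2: P(θ<0.13) ≈ 0.895. Adjusting to match 0.9 gives s ≈ 173.24.
So α = 0.1·173.24 ≈ 17.32, β = 0.9·173.24 ≈ 155.92.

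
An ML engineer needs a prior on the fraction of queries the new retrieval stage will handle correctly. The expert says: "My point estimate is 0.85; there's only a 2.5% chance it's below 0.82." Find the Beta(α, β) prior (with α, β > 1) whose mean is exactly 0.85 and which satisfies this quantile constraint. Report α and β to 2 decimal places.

With mean 0.85 fixed, write α = 0.85s, β = 0.15s where s = α+β.
Need P(θ < 0.82) = 0.025 under Beta(0.85s, 0.15s). Normal approximation: (q−m)/√(m(1−m)/s) ≈ z_{0.025} = -1.96, so s ≈ 0.85·0.15·(-1.96)²/(0.82−0.85)² = 544.2.
At s = 544.2: P(θ<0.82) ≈ 0.029. Adjusting to match 0.025 gives s ≈ 585.62.
So α = 0.85·585.62 ≈ 497.77, β = 0.15·585.62 ≈ 87.84.

α ≈ 497.77, β ≈ 87.84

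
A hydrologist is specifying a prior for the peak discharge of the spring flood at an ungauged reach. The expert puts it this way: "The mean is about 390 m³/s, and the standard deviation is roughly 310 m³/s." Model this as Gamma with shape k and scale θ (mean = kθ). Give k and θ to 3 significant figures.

k ≈ 1.58, θ ≈ 246

For Gamma(k, scale θ): mean = kθ, variance = kθ², so CV = 1/√k.
CV = SD/mean = 310/390 = 0.7949, hence k = 1/CV² = 1.58.
Then θ = mean/k = 390/1.58 = 246.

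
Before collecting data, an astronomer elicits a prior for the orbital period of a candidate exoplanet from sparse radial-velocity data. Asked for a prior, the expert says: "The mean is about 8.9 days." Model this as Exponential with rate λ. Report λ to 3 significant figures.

λ ≈ 0.112

Exponential mean = 1/λ, so λ = 1/8.9 = 0.112.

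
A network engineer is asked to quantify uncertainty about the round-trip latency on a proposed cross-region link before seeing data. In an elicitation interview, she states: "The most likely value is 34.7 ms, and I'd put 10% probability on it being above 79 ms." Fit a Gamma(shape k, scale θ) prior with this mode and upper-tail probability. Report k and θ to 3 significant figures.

k ≈ 3.84, θ ≈ 12.2

Gamma(k,θ) with k>1 has mode (k−1)θ, so θ = 34.7/(k−1).
Need P(X < 79) = 0.9 with θ tied to k this way. Start at k = 2, θ = 34.7: P(X<79) ≈ 0.664.
Too low — raise k to concentrate. Iterating converges to k ≈ 3.84.
Then θ = 34.7/(3.84−1) ≈ 12.2.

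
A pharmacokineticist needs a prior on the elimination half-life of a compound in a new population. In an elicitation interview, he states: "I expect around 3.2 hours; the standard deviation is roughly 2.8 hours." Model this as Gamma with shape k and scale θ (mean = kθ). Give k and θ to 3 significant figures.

For Gamma(k, scale θ): mean = kθ, variance = kθ², so CV = 1/√k.
CV = SD/mean = 2.8/3.2 = 0.875, hence k = 1/CV² = 1.31.
Then θ = mean/k = 3.2/1.31 = 2.45.

k ≈ 1.31, θ ≈ 2.45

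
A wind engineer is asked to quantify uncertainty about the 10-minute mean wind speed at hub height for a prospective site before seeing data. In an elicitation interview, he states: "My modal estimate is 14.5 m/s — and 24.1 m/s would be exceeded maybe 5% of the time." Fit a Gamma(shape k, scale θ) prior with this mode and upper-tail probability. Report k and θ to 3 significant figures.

k ≈ 11.8, θ ≈ 1.34

Gamma(k,θ) with k>1 has mode (k−1)θ, so θ = 14.5/(k−1).
Need P(X < 24.1) = 0.95 with θ tied to k this way. Start at k = 2, θ = 14.5: P(X<24.1) ≈ 0.495.
Too low — raise k to concentrate. Iterating converges to k ≈ 11.8.
Then θ = 14.5/(11.8−1) ≈ 1.34.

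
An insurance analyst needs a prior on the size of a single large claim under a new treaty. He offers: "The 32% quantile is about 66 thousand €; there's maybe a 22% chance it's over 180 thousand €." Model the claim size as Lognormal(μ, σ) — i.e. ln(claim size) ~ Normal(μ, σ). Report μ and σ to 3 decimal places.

If T ~ Lognormal(μ,σ) then ln T ~ Normal(μ,σ), so the p-quantile of ln T is μ + z_p·σ.
ln(66) = 4.19 and ln(180) = 5.193; z_{0.32} = -0.4677, z_{0.78} = 0.7722.
σ = (5.193 − 4.19)/(0.7722 − (-0.4677)) = 0.809.
μ = 4.19 − (-0.4677)·0.809 = 4.568.

μ ≈ 4.568, σ ≈ 0.809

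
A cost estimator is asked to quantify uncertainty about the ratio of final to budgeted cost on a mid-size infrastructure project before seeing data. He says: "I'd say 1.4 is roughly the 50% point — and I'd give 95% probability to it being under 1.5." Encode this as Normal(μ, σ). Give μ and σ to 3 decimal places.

For Normal(μ,σ), the p-quantile is μ + z_p·σ. Here z_{0.5} = 0, z_{0.95} = 1.645.
So 1.4 = μ + 0σ and 1.5 = μ + 1.645σ.
Subtracting: σ = (1.5 − 1.4)/(1.645 − (0)) = 0.061.
Then μ = 1.4 − (0)·0.061 = 1.400.

μ = 1.400, σ = 0.061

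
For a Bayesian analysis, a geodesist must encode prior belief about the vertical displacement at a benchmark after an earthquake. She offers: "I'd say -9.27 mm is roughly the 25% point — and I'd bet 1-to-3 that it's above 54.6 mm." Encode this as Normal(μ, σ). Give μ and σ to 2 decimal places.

μ = 22.67, σ = 47.35

The p-quantile of Normal(μ,σ) is μ + z_p·σ, with z_{0.25} = -0.6745 and z_{0.75} = 0.6745.
Eliminate σ: μ = (z₂·x₁ − z₁·x₂)/(z₂ − z₁) = (0.6745·-9.27 − (-0.6745)·54.6)/1.349 = 22.67.
Then σ = (x₂ − x₁)/(z₂ − z₁) = (54.6 − -9.27)/1.349 = 47.35.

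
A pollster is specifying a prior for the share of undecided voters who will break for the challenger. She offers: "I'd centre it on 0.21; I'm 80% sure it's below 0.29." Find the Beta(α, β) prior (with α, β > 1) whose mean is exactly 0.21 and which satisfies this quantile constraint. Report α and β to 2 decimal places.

With mean 0.21 fixed, write α = 0.21s, β = 0.79s where s = α+β.
Need P(θ < 0.29) = 0.8 under Beta(0.21s, 0.79s). Normal approximation: (q−m)/√(m(1−m)/s) ≈ z_{0.8} = 0.842, so s ≈ 0.21·0.79·(0.842)²/(0.29−0.21)² = 18.4.
At s = 18.4: P(θ<0.29) ≈ 0.810. Adjusting to match 0.8 gives s ≈ 16.39.
So α = 0.21·16.39 ≈ 3.44, β = 0.79·16.39 ≈ 12.95.

α ≈ 3.44, β ≈ 12.95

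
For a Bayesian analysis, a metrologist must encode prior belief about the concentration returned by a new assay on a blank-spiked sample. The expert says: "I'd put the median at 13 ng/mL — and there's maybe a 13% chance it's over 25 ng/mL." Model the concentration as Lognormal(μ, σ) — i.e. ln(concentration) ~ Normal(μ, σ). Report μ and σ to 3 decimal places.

If T ~ Lognormal(μ,σ) then ln T ~ Normal(μ,σ), so the p-quantile of ln T is μ + z_p·σ.
ln(13) = 2.565 and ln(25) = 3.219; z_{0.5} = 0, z_{0.87} = 1.126.
σ = (3.219 − 2.565)/(1.126 − (0)) = 0.581.
μ = 2.565 − (0)·0.581 = 2.565.

μ ≈ 2.565, σ ≈ 0.581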